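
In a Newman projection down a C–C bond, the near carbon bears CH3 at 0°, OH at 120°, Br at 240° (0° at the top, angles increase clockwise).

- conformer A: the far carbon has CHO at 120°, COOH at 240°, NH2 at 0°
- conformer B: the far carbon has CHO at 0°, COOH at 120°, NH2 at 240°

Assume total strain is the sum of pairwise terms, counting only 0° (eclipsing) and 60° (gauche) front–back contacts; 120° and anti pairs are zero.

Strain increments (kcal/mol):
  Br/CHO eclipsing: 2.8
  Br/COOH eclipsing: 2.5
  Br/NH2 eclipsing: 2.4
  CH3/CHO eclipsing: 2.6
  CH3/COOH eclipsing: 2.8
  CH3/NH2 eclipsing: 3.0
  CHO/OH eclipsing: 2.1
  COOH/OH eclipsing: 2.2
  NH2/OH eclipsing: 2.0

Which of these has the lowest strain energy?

A (eclipsed): CH3(0°)/NH2(0°) eclipsed 3.0; OH(120°)/CHO(120°) eclipsed 2.1; Br(240°)/COOH(240°) eclipsed 2.5 → 7.6 kcal/mol.
B (eclipsed): CH3(0°)/CHO(0°) eclipsed 2.6; OH(120°)/COOH(120°) eclipsed 2.2; Br(240°)/NH2(240°) eclipsed 2.4 → 7.2 kcal/mol.
B has the lowest total (7.2 kcal/mol).

B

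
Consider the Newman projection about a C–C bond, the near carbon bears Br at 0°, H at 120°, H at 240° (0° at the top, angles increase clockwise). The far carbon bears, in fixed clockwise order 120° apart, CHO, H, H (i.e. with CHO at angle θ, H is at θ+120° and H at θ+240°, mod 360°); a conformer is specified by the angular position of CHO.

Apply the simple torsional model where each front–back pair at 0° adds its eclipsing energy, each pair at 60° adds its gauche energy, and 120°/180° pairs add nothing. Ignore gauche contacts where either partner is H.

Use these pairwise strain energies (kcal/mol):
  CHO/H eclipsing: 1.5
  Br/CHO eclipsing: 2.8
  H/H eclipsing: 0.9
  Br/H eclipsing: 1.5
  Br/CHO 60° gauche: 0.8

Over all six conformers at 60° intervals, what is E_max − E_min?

4.6 kcal/mol

CHO at 0° is eclipsed. Br at 0° is eclipsed with CHO at 0° (2.8); H at 120° is eclipsed with H at 120° (0.9); H at 240° is eclipsed with H at 240° (0.9). Total 4.6 kcal/mol.
CHO at 60° is staggered. Br at 0° is gauche with CHO at 60° (0.8). Total 0.8 kcal/mol.
CHO at 120° is eclipsed. Br at 0° is eclipsed with H at 0° (1.5); H at 120° is eclipsed with CHO at 120° (1.5); H at 240° is eclipsed with H at 240° (0.9). Total 3.9 kcal/mol.
CHO at 180° (staggered): no non-H gauche contacts → 0.0 kcal/mol.
CHO at 240° is eclipsed. Br at 0° is eclipsed with H at 0° (1.5); H at 120° is eclipsed with H at 120° (0.9); H at 240° is eclipsed with CHO at 240° (1.5). Total 3.9 kcal/mol.
CHO at 300° is staggered. Br at 0° is gauche with CHO at 300° (0.8). Total 0.8 kcal/mol.
Max at 0° (4.6 kcal/mol), min at 180° (0.0 kcal/mol); barrier = 4.6 kcal/mol.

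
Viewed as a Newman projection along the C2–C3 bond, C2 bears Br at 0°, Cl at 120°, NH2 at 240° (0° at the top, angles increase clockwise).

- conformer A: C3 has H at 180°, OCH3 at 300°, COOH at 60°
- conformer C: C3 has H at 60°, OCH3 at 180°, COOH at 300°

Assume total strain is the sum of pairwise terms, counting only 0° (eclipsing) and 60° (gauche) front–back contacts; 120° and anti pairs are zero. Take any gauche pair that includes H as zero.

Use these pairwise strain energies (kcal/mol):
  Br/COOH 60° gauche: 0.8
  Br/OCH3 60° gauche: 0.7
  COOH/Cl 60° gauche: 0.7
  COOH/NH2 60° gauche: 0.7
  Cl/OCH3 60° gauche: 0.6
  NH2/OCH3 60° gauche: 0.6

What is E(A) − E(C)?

A is staggered. Br at 0° is gauche with OCH3 at 300° (0.7); Br at 0° is gauche with COOH at 60° (0.8); Cl at 120° is gauche with COOH at 60° (0.7); NH2 at 240° is gauche with OCH3 at 300° (0.6). Total 2.8 kcal/mol.
C is staggered. Br at 0° is gauche with COOH at 300° (0.8); Cl at 120° is gauche with OCH3 at 180° (0.6); NH2 at 240° is gauche with OCH3 at 180° (0.6); NH2 at 240° is gauche with COOH at 300° (0.7). Total 2.7 kcal/mol.
E(A) − E(C) = 2.8 − 2.7 = +0.1 kcal/mol.

+0.1 kcal/mol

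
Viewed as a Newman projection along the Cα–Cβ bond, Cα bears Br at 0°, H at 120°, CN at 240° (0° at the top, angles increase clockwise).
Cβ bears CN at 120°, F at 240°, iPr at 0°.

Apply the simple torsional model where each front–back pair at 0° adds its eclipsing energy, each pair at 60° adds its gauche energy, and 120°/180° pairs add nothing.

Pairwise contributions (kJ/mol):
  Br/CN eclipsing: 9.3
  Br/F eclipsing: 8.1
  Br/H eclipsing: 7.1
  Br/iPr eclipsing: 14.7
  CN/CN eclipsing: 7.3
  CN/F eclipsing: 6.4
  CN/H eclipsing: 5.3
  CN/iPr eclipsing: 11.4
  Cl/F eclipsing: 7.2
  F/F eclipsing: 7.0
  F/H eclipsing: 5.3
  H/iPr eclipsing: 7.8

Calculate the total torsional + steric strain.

26.4 kJ/mol

This conformer is eclipsed. Br at 0° is eclipsed with iPr at 0° (14.7); H at 120° is eclipsed with CN at 120° (5.3); CN at 240° is eclipsed with F at 240° (6.4). Total 26.4 kJ/mol.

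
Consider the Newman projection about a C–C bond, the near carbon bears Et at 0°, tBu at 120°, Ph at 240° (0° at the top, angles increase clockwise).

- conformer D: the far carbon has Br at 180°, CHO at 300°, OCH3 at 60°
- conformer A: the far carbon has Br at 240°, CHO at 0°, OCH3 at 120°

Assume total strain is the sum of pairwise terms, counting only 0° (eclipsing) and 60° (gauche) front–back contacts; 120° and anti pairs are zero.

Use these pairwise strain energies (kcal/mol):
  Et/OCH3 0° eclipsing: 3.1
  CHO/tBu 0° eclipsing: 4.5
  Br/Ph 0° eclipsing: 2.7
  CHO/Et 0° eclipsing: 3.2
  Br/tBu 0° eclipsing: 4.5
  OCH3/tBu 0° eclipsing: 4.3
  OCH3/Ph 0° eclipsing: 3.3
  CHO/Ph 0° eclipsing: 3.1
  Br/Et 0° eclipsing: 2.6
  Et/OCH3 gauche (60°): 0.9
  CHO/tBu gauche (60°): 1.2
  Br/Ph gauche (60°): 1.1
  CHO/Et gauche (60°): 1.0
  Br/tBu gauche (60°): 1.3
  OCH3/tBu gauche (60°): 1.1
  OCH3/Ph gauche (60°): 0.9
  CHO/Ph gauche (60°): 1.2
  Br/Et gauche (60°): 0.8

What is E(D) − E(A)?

-3.6 kcal/mol

D (staggered): Et(0°)/CHO(300°) gauche 1.0; Et(0°)/OCH3(60°) gauche 0.9; tBu(120°)/Br(180°) gauche 1.3; tBu(120°)/OCH3(60°) gauche 1.1; Ph(240°)/Br(180°) gauche 1.1; Ph(240°)/CHO(300°) gauche 1.2 → 6.6 kcal/mol.
A (eclipsed): Et(0°)/CHO(0°) eclipsed 3.2; tBu(120°)/OCH3(120°) eclipsed 4.3; Ph(240°)/Br(240°) eclipsed 2.7 → 10.2 kcal/mol.
E(D) − E(A) = 6.6 − 10.2 = -3.6 kcal/mol.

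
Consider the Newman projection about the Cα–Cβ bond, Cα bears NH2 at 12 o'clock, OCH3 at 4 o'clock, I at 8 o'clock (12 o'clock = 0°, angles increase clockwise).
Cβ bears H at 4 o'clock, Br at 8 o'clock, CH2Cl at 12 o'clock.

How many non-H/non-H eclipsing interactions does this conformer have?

Non-H eclipsing pairs: NH2(0°)/CH2Cl(0°); I(240°)/Br(240°) — 2 interactions.

2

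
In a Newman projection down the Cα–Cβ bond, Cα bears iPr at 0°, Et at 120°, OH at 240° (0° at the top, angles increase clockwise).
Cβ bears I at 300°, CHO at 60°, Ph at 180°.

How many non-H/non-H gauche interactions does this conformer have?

Non-H gauche pairs: iPr(0°)/I(300°); iPr(0°)/CHO(60°); Et(120°)/CHO(60°); Et(120°)/Ph(180°); OH(240°)/I(300°); OH(240°)/Ph(180°) — 6 interactions.

6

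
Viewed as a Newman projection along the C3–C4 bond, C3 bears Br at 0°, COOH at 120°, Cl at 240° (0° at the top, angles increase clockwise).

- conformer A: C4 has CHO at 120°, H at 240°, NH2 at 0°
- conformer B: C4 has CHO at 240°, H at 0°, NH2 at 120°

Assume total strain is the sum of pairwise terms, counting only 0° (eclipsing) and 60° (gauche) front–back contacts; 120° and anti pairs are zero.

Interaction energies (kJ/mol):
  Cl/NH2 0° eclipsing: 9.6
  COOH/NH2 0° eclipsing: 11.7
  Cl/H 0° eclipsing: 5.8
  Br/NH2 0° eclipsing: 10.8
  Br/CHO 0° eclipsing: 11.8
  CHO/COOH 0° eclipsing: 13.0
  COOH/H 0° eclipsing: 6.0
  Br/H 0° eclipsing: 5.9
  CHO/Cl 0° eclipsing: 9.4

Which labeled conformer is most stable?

B

A (eclipsed): Br–NH2 eclipsed, COOH–CHO eclipsed, Cl–H eclipsed; 10.8 + 13.0 + 5.8 = 29.6 kJ/mol.
B (eclipsed): Br–H eclipsed, COOH–NH2 eclipsed, Cl–CHO eclipsed; 5.9 + 11.7 + 9.4 = 27.0 kJ/mol.
B has the lowest total (27.0 kJ/mol).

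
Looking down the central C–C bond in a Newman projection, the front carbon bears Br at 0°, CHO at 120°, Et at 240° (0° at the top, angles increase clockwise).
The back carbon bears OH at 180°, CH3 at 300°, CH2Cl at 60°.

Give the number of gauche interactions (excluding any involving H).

6

Non-H gauche pairs: Br(0°)/CH3(300°); Br(0°)/CH2Cl(60°); CHO(120°)/OH(180°); CHO(120°)/CH2Cl(60°); Et(240°)/OH(180°); Et(240°)/CH3(300°) — 6 interactions.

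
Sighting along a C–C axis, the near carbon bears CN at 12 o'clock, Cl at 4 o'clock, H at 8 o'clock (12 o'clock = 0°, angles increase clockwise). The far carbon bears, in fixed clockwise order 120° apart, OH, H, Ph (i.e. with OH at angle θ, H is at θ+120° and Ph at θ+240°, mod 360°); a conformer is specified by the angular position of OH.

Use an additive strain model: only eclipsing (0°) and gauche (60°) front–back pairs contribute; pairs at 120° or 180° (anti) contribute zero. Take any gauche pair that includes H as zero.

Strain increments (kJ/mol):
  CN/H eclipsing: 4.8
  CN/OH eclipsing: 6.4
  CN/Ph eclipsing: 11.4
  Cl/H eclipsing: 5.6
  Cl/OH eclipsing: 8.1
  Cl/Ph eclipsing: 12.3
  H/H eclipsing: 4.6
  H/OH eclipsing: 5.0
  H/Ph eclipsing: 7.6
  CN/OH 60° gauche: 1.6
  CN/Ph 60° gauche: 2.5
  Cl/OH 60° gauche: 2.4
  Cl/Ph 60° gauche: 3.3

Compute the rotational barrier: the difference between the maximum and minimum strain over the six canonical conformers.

19.2 kJ/mol

OH at 0° (eclipsed): CN–OH eclipsed, Cl–H eclipsed, H–Ph eclipsed; 6.4 + 5.6 + 7.6 = 19.6 kJ/mol.
OH at 60° (staggered): CN–OH gauche, CN–Ph gauche, Cl–OH gauche; 1.6 + 2.5 + 2.4 = 6.5 kJ/mol.
OH at 120° (eclipsed): CN–Ph eclipsed, Cl–OH eclipsed, H–H eclipsed; 11.4 + 8.1 + 4.6 = 24.1 kJ/mol.
OH at 180° (staggered): CN–Ph gauche, Cl–OH gauche, Cl–Ph gauche; 2.5 + 2.4 + 3.3 = 8.2 kJ/mol.
OH at 240° (eclipsed): CN–H eclipsed, Cl–Ph eclipsed, H–OH eclipsed; 4.8 + 12.3 + 5.0 = 22.1 kJ/mol.
OH at 300° (staggered): CN–OH gauche, Cl–Ph gauche; 1.6 + 3.3 = 4.9 kJ/mol.
Max at 120° (24.1 kJ/mol), min at 300° (4.9 kJ/mol); barrier = 19.2 kJ/mol.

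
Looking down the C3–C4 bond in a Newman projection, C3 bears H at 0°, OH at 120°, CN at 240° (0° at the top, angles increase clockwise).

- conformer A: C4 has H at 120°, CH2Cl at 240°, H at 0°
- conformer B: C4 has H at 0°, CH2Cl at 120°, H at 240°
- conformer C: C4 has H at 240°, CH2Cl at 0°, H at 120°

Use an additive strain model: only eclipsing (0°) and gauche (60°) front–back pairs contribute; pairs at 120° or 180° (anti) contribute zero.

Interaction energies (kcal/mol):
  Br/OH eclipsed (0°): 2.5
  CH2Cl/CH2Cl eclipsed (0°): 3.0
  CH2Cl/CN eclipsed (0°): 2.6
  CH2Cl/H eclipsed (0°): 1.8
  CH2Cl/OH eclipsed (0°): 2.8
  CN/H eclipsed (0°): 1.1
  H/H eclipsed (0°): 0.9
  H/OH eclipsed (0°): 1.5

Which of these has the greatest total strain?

A

A (eclipsed): H(0°)/H(0°) eclipsed 0.9; OH(120°)/H(120°) eclipsed 1.5; CN(240°)/CH2Cl(240°) eclipsed 2.6 → 5.0 kcal/mol.
B (eclipsed): H(0°)/H(0°) eclipsed 0.9; OH(120°)/CH2Cl(120°) eclipsed 2.8; CN(240°)/H(240°) eclipsed 1.1 → 4.8 kcal/mol.
C (eclipsed): H(0°)/CH2Cl(0°) eclipsed 1.8; OH(120°)/H(120°) eclipsed 1.5; CN(240°)/H(240°) eclipsed 1.1 → 4.4 kcal/mol.
A has the highest total (5.0 kcal/mol).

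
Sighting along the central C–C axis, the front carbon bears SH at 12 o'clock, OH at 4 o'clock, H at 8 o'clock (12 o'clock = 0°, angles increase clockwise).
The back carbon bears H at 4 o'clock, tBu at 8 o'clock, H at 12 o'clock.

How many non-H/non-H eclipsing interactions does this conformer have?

Every eclipsing pair involves H, so the count is 0.

0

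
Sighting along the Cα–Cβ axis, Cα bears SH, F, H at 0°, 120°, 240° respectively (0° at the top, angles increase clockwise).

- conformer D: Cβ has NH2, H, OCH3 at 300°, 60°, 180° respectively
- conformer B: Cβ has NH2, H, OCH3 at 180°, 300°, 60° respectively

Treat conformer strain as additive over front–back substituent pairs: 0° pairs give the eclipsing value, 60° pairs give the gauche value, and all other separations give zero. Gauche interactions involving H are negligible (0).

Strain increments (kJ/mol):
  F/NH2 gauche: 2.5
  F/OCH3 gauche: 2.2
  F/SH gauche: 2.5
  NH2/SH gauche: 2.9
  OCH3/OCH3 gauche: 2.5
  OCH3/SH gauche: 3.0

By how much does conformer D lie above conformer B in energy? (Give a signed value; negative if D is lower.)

D is staggered. SH at 0° is gauche with NH2 at 300° (2.9); F at 120° is gauche with OCH3 at 180° (2.2). Total 5.1 kJ/mol.
B is staggered. SH at 0° is gauche with OCH3 at 60° (3.0); F at 120° is gauche with NH2 at 180° (2.5); F at 120° is gauche with OCH3 at 60° (2.2). Total 7.7 kJ/mol.
E(D) − E(B) = 5.1 − 7.7 = -2.6 kJ/mol.

-2.6 kJ/mol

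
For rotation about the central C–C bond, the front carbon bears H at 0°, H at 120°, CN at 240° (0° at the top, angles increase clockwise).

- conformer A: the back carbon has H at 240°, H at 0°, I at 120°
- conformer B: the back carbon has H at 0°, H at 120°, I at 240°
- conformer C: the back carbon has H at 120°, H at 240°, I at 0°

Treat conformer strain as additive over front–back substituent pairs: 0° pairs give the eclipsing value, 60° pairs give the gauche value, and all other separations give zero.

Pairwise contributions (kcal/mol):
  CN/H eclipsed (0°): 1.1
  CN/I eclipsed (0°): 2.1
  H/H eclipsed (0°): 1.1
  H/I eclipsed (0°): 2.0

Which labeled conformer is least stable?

A (eclipsed): H(0°)/H(0°) eclipsed 1.1; H(120°)/I(120°) eclipsed 2.0; CN(240°)/H(240°) eclipsed 1.1 → 4.2 kcal/mol.
B (eclipsed): H(0°)/H(0°) eclipsed 1.1; H(120°)/H(120°) eclipsed 1.1; CN(240°)/I(240°) eclipsed 2.1 → 4.3 kcal/mol.
C (eclipsed): H(0°)/I(0°) eclipsed 2.0; H(120°)/H(120°) eclipsed 1.1; CN(240°)/H(240°) eclipsed 1.1 → 4.2 kcal/mol.
B has the highest total (4.3 kcal/mol).

B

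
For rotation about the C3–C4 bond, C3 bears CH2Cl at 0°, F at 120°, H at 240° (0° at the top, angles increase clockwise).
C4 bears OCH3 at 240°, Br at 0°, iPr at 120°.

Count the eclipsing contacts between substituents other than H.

Non-H eclipsing pairs: CH2Cl(0°)/Br(0°); F(120°)/iPr(120°) — 2 interactions.

2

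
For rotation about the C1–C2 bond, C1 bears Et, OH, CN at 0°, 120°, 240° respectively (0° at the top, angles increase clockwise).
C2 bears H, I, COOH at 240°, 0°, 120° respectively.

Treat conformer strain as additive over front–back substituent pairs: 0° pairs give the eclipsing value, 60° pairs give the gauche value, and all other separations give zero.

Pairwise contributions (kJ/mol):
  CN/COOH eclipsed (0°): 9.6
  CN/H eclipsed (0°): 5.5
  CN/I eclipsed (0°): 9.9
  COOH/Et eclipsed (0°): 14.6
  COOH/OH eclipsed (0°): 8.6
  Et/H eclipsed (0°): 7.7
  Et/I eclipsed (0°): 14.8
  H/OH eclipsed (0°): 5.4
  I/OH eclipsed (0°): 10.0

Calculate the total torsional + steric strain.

This conformer is eclipsed. Et at 0° is eclipsed with I at 0° (14.8); OH at 120° is eclipsed with COOH at 120° (8.6); CN at 240° is eclipsed with H at 240° (5.5). Total 28.9 kJ/mol.

28.9 kJ/mol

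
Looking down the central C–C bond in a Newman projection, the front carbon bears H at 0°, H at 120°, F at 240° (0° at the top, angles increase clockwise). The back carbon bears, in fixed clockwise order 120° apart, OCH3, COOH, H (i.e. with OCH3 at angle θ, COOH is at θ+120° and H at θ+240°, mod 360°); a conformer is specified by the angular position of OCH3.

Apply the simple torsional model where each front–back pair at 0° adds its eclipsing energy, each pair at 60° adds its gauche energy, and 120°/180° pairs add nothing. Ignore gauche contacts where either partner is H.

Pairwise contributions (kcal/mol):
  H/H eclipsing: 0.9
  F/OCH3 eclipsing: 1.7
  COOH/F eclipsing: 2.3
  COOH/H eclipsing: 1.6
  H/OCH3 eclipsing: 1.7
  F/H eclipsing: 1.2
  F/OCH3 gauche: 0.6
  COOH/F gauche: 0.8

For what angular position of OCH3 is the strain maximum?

120°

OCH3 at 0° (eclipsed): H(0°)/OCH3(0°) eclipsed 1.7; H(120°)/COOH(120°) eclipsed 1.6; F(240°)/H(240°) eclipsed 1.2 → 4.5 kcal/mol.
OCH3 at 60° (staggered): F(240°)/COOH(180°) gauche 0.8 → 0.8 kcal/mol.
OCH3 at 120° (eclipsed): H(0°)/H(0°) eclipsed 0.9; H(120°)/OCH3(120°) eclipsed 1.7; F(240°)/COOH(240°) eclipsed 2.3 → 4.9 kcal/mol.
OCH3 at 180° (staggered): F(240°)/OCH3(180°) gauche 0.6; F(240°)/COOH(300°) gauche 0.8 → 1.4 kcal/mol.
OCH3 at 240° (eclipsed): H(0°)/COOH(0°) eclipsed 1.6; H(120°)/H(120°) eclipsed 0.9; F(240°)/OCH3(240°) eclipsed 1.7 → 4.2 kcal/mol.
OCH3 at 300° (staggered): F(240°)/OCH3(300°) gauche 0.6 → 0.6 kcal/mol.
The maximum (4.9 kcal/mol) occurs with OCH3 at 120°.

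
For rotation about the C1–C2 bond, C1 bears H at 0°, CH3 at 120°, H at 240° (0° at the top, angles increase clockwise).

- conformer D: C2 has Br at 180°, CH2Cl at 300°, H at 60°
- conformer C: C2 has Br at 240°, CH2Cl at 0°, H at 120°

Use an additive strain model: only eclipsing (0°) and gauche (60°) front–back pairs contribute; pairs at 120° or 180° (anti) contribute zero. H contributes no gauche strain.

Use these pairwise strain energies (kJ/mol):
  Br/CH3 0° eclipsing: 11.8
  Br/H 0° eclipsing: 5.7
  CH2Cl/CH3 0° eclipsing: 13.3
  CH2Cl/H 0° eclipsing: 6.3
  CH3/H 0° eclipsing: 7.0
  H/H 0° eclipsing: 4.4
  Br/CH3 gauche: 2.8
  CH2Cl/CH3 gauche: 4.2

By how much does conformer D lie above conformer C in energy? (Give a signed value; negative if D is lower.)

D (staggered): CH3(120°)/Br(180°) gauche 2.8 → 2.8 kJ/mol.
C (eclipsed): H(0°)/CH2Cl(0°) eclipsed 6.3; CH3(120°)/H(120°) eclipsed 7.0; H(240°)/Br(240°) eclipsed 5.7 → 19.0 kJ/mol.
E(D) − E(C) = 2.8 − 19.0 = -16.2 kJ/mol.

-16.2 kJ/mol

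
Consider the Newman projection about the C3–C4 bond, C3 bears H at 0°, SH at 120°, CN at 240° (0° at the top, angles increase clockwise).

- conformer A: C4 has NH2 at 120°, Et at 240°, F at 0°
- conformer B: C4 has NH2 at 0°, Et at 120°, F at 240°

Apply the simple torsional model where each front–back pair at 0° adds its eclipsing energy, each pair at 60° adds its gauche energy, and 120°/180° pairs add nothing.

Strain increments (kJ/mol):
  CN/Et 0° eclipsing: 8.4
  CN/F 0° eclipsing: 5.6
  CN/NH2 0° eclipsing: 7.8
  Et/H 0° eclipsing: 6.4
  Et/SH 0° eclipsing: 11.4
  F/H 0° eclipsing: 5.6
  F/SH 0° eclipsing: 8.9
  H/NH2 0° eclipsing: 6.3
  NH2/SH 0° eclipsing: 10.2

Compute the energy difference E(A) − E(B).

+0.9 kJ/mol

A (eclipsed): H–F eclipsed, SH–NH2 eclipsed, CN–Et eclipsed; 5.6 + 10.2 + 8.4 = 24.2 kJ/mol.
B (eclipsed): H–NH2 eclipsed, SH–Et eclipsed, CN–F eclipsed; 6.3 + 11.4 + 5.6 = 23.3 kJ/mol.
E(A) − E(B) = 24.2 − 23.3 = +0.9 kJ/mol.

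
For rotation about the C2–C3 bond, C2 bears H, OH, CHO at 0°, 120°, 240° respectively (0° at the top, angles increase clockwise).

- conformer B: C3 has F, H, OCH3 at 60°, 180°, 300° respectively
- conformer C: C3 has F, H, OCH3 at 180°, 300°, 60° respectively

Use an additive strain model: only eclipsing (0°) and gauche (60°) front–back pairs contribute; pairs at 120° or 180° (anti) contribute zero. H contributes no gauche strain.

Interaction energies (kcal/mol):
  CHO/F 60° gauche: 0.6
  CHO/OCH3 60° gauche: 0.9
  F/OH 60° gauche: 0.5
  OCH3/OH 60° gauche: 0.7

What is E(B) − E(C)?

-0.4 kcal/mol

B (staggered): OH–F gauche, CHO–OCH3 gauche; 0.5 + 0.9 = 1.4 kcal/mol.
C (staggered): OH–F gauche, OH–OCH3 gauche, CHO–F gauche; 0.5 + 0.7 + 0.6 = 1.8 kcal/mol.
E(B) − E(C) = 1.4 − 1.8 = -0.4 kcal/mol.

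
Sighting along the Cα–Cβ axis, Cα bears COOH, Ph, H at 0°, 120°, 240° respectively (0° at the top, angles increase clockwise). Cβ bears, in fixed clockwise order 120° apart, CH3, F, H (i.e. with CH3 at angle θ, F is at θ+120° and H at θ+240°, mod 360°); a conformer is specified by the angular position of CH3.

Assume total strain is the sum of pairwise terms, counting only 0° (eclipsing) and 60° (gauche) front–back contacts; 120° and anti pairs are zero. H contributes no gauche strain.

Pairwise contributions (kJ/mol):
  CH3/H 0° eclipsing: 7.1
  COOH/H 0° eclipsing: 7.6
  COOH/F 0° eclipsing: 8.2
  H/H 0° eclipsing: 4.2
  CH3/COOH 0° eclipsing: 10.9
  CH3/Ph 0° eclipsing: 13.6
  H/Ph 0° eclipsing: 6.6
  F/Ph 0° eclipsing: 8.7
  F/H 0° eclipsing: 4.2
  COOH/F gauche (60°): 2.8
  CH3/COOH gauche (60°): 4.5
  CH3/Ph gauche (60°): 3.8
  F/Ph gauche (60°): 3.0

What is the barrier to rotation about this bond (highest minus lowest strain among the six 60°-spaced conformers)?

18.8 kJ/mol

CH3 at 0° is eclipsed. COOH at 0° is eclipsed with CH3 at 0° (10.9); Ph at 120° is eclipsed with F at 120° (8.7); H at 240° is eclipsed with H at 240° (4.2). Total 23.8 kJ/mol.
CH3 at 60° is staggered. COOH at 0° is gauche with CH3 at 60° (4.5); Ph at 120° is gauche with CH3 at 60° (3.8); Ph at 120° is gauche with F at 180° (3.0). Total 11.3 kJ/mol.
CH3 at 120° is eclipsed. COOH at 0° is eclipsed with H at 0° (7.6); Ph at 120° is eclipsed with CH3 at 120° (13.6); H at 240° is eclipsed with F at 240° (4.2). Total 25.4 kJ/mol.
CH3 at 180° is staggered. COOH at 0° is gauche with F at 300° (2.8); Ph at 120° is gauche with CH3 at 180° (3.8). Total 6.6 kJ/mol.
CH3 at 240° is eclipsed. COOH at 0° is eclipsed with F at 0° (8.2); Ph at 120° is eclipsed with H at 120° (6.6); H at 240° is eclipsed with CH3 at 240° (7.1). Total 21.9 kJ/mol.
CH3 at 300° is staggered. COOH at 0° is gauche with CH3 at 300° (4.5); COOH at 0° is gauche with F at 60° (2.8); Ph at 120° is gauche with F at 60° (3.0). Total 10.3 kJ/mol.
Max at 120° (25.4 kJ/mol), min at 180° (6.6 kJ/mol); barrier = 18.8 kJ/mol.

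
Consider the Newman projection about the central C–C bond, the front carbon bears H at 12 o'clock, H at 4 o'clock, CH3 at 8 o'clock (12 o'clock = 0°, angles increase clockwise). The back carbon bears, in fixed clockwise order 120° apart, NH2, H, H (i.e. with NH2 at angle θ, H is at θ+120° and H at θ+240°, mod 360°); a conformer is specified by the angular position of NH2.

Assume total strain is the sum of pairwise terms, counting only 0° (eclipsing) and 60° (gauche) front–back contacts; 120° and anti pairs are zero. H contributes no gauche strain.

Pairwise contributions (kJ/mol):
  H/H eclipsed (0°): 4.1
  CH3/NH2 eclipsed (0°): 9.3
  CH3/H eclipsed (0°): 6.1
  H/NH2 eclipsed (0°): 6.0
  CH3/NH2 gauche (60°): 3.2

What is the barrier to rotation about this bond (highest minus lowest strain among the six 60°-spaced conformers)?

17.5 kJ/mol

NH2 at 0° (eclipsed): H(0°)/NH2(0°) eclipsed 6.0; H(120°)/H(120°) eclipsed 4.1; CH3(240°)/H(240°) eclipsed 6.1 → 16.2 kJ/mol.
NH2 at 60° (staggered): no non-H gauche contacts → 0.0 kJ/mol.
NH2 at 120° (eclipsed): H(0°)/H(0°) eclipsed 4.1; H(120°)/NH2(120°) eclipsed 6.0; CH3(240°)/H(240°) eclipsed 6.1 → 16.2 kJ/mol.
NH2 at 180° (staggered): CH3(240°)/NH2(180°) gauche 3.2 → 3.2 kJ/mol.
NH2 at 240° (eclipsed): H(0°)/H(0°) eclipsed 4.1; H(120°)/H(120°) eclipsed 4.1; CH3(240°)/NH2(240°) eclipsed 9.3 → 17.5 kJ/mol.
NH2 at 300° (staggered): CH3(240°)/NH2(300°) gauche 3.2 → 3.2 kJ/mol.
Max at 240° (17.5 kJ/mol), min at 60° (0.0 kJ/mol); barrier = 17.5 kJ/mol.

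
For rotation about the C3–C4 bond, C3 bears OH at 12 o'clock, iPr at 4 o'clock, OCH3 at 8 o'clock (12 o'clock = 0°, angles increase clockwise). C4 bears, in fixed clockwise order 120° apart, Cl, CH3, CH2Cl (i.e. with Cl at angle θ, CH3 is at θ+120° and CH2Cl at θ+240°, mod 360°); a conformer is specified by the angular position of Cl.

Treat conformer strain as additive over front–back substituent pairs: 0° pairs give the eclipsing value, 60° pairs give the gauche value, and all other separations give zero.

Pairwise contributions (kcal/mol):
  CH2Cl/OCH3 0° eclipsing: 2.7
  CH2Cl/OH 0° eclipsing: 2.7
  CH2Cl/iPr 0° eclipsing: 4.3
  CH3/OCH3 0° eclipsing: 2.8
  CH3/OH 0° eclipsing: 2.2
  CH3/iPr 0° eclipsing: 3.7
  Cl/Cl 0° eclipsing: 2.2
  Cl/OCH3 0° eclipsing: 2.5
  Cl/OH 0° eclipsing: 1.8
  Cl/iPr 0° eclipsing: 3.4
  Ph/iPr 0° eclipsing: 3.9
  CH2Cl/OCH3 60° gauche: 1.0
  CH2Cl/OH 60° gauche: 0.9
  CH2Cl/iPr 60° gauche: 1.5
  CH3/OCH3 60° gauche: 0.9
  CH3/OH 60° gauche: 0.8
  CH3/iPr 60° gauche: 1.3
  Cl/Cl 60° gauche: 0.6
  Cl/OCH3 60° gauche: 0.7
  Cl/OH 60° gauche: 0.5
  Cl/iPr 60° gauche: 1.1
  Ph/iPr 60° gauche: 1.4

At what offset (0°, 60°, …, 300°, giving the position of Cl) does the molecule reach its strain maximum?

240°

Cl at 0° (eclipsed): OH(0°)/Cl(0°) eclipsed 1.8; iPr(120°)/CH3(120°) eclipsed 3.7; OCH3(240°)/CH2Cl(240°) eclipsed 2.7 → 8.2 kcal/mol.
Cl at 60° (staggered): OH(0°)/Cl(60°) gauche 0.5; OH(0°)/CH2Cl(300°) gauche 0.9; iPr(120°)/Cl(60°) gauche 1.1; iPr(120°)/CH3(180°) gauche 1.3; OCH3(240°)/CH3(180°) gauche 0.9; OCH3(240°)/CH2Cl(300°) gauche 1.0 → 5.7 kcal/mol.
Cl at 120° (eclipsed): OH(0°)/CH2Cl(0°) eclipsed 2.7; iPr(120°)/Cl(120°) eclipsed 3.4; OCH3(240°)/CH3(240°) eclipsed 2.8 → 8.9 kcal/mol.
Cl at 180° (staggered): OH(0°)/CH3(300°) gauche 0.8; OH(0°)/CH2Cl(60°) gauche 0.9; iPr(120°)/Cl(180°) gauche 1.1; iPr(120°)/CH2Cl(60°) gauche 1.5; OCH3(240°)/Cl(180°) gauche 0.7; OCH3(240°)/CH3(300°) gauche 0.9 → 5.9 kcal/mol.
Cl at 240° (eclipsed): OH(0°)/CH3(0°) eclipsed 2.2; iPr(120°)/CH2Cl(120°) eclipsed 4.3; OCH3(240°)/Cl(240°) eclipsed 2.5 → 9.0 kcal/mol.
Cl at 300° (staggered): OH(0°)/Cl(300°) gauche 0.5; OH(0°)/CH3(60°) gauche 0.8; iPr(120°)/CH3(60°) gauche 1.3; iPr(120°)/CH2Cl(180°) gauche 1.5; OCH3(240°)/Cl(300°) gauche 0.7; OCH3(240°)/CH2Cl(180°) gauche 1.0 → 5.8 kcal/mol.
The maximum (9.0 kcal/mol) occurs with Cl at 240°.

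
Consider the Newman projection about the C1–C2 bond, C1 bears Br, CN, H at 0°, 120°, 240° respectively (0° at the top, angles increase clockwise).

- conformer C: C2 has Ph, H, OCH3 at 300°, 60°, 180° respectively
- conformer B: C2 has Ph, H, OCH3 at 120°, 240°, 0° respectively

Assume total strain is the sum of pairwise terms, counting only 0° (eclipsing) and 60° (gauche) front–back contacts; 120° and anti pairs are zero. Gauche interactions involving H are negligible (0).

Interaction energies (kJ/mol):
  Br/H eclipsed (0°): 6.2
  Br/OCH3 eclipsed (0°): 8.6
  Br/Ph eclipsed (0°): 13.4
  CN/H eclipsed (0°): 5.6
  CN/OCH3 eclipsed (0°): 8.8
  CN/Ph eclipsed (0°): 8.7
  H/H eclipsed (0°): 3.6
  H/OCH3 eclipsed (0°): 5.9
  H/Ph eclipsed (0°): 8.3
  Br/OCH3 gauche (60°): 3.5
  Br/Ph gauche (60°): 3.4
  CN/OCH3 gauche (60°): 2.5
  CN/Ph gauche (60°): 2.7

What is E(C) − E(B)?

C (staggered): Br–Ph gauche, CN–OCH3 gauche; 3.4 + 2.5 = 5.9 kJ/mol.
B (eclipsed): Br–OCH3 eclipsed, CN–Ph eclipsed, H–H eclipsed; 8.6 + 8.7 + 3.6 = 20.9 kJ/mol.
E(C) − E(B) = 5.9 − 20.9 = -15.0 kJ/mol.

-15.0 kJ/mol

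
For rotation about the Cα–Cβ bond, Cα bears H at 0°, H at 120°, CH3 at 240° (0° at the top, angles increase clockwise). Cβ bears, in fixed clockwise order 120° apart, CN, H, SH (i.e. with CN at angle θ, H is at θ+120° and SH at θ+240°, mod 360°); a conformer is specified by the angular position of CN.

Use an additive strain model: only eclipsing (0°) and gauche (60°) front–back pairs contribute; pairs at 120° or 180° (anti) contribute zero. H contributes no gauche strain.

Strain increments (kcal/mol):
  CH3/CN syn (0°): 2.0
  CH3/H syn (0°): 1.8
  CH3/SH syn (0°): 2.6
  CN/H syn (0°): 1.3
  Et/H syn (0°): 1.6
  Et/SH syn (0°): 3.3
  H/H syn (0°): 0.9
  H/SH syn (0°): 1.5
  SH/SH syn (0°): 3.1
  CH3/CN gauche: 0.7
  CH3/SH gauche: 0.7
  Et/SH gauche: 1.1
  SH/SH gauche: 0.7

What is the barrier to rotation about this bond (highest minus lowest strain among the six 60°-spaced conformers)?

4.1 kcal/mol

CN at 0° (eclipsed): H–CN eclipsed, H–H eclipsed, CH3–SH eclipsed; 1.3 + 0.9 + 2.6 = 4.8 kcal/mol.
CN at 60° (staggered): CH3–SH gauche; 0.7 = 0.7 kcal/mol.
CN at 120° (eclipsed): H–SH eclipsed, H–CN eclipsed, CH3–H eclipsed; 1.5 + 1.3 + 1.8 = 4.6 kcal/mol.
CN at 180° (staggered): CH3–CN gauche; 0.7 = 0.7 kcal/mol.
CN at 240° (eclipsed): H–H eclipsed, H–SH eclipsed, CH3–CN eclipsed; 0.9 + 1.5 + 2.0 = 4.4 kcal/mol.
CN at 300° (staggered): CH3–CN gauche, CH3–SH gauche; 0.7 + 0.7 = 1.4 kcal/mol.
Max at 0° (4.8 kcal/mol), min at 60° (0.7 kcal/mol); barrier = 4.1 kcal/mol.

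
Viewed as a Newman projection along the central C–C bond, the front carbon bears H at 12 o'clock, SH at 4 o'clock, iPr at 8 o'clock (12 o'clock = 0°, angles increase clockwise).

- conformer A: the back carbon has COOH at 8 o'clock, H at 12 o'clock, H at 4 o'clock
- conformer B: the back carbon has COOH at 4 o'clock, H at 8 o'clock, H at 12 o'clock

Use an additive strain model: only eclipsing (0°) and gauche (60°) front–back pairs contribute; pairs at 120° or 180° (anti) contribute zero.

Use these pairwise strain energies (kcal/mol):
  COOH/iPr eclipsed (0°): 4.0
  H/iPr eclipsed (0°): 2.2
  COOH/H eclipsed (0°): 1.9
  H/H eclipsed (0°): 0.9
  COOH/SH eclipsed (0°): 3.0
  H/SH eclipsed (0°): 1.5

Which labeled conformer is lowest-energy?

A (eclipsed): H(0°)/H(0°) eclipsed 0.9; SH(120°)/H(120°) eclipsed 1.5; iPr(240°)/COOH(240°) eclipsed 4.0 → 6.4 kcal/mol.
B (eclipsed): H(0°)/H(0°) eclipsed 0.9; SH(120°)/COOH(120°) eclipsed 3.0; iPr(240°)/H(240°) eclipsed 2.2 → 6.1 kcal/mol.
B has the lowest total (6.1 kcal/mol).

B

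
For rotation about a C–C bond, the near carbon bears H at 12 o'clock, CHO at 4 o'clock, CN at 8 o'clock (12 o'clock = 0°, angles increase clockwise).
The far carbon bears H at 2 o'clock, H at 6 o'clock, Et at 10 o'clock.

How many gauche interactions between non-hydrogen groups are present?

1

Non-H gauche pairs: CN(240°)/Et(300°) — 1 interaction.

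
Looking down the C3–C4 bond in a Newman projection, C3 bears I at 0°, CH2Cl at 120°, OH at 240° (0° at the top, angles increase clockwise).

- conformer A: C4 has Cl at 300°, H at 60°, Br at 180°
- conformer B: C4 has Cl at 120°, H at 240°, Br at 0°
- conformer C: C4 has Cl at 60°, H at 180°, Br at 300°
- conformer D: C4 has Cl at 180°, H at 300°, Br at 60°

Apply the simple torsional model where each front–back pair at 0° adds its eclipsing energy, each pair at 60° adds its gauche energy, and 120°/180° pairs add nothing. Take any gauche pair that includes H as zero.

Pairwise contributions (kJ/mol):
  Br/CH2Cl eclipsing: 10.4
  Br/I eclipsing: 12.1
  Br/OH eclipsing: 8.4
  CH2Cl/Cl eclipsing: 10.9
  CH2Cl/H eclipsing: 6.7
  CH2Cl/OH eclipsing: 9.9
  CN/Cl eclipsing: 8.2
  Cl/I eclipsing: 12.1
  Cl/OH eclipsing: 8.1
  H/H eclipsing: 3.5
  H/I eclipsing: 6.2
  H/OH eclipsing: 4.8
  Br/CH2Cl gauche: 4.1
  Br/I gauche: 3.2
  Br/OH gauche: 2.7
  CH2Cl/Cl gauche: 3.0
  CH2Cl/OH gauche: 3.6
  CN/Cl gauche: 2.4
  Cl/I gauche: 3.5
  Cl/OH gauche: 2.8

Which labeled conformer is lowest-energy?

A (staggered): I(0°)/Cl(300°) gauche 3.5; CH2Cl(120°)/Br(180°) gauche 4.1; OH(240°)/Cl(300°) gauche 2.8; OH(240°)/Br(180°) gauche 2.7 → 13.1 kJ/mol.
B (eclipsed): I(0°)/Br(0°) eclipsed 12.1; CH2Cl(120°)/Cl(120°) eclipsed 10.9; OH(240°)/H(240°) eclipsed 4.8 → 27.8 kJ/mol.
C (staggered): I(0°)/Cl(60°) gauche 3.5; I(0°)/Br(300°) gauche 3.2; CH2Cl(120°)/Cl(60°) gauche 3.0; OH(240°)/Br(300°) gauche 2.7 → 12.4 kJ/mol.
D (staggered): I(0°)/Br(60°) gauche 3.2; CH2Cl(120°)/Cl(180°) gauche 3.0; CH2Cl(120°)/Br(60°) gauche 4.1; OH(240°)/Cl(180°) gauche 2.8 → 13.1 kJ/mol.
C has the lowest total (12.4 kJ/mol).

C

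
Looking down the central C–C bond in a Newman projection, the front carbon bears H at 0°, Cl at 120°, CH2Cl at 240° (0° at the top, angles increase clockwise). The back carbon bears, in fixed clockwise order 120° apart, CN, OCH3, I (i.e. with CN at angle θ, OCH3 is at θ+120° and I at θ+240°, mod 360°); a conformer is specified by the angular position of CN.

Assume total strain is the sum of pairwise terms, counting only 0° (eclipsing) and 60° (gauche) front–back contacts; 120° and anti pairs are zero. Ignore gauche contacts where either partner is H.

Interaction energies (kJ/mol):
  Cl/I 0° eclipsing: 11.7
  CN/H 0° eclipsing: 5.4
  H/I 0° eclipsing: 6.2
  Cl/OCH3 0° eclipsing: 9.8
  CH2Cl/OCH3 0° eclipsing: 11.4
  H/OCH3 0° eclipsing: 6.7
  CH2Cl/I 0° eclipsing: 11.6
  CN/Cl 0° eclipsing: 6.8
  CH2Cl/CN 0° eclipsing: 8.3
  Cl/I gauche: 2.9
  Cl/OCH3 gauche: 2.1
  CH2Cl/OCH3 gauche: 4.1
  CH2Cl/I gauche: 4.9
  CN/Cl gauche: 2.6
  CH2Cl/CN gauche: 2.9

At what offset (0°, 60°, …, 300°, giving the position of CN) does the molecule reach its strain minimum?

CN at 0° (eclipsed): H(0°)/CN(0°) eclipsed 5.4; Cl(120°)/OCH3(120°) eclipsed 9.8; CH2Cl(240°)/I(240°) eclipsed 11.6 → 26.8 kJ/mol.
CN at 60° (staggered): Cl(120°)/CN(60°) gauche 2.6; Cl(120°)/OCH3(180°) gauche 2.1; CH2Cl(240°)/OCH3(180°) gauche 4.1; CH2Cl(240°)/I(300°) gauche 4.9 → 13.7 kJ/mol.
CN at 120° (eclipsed): H(0°)/I(0°) eclipsed 6.2; Cl(120°)/CN(120°) eclipsed 6.8; CH2Cl(240°)/OCH3(240°) eclipsed 11.4 → 24.4 kJ/mol.
CN at 180° (staggered): Cl(120°)/CN(180°) gauche 2.6; Cl(120°)/I(60°) gauche 2.9; CH2Cl(240°)/CN(180°) gauche 2.9; CH2Cl(240°)/OCH3(300°) gauche 4.1 → 12.5 kJ/mol.
CN at 240° (eclipsed): H(0°)/OCH3(0°) eclipsed 6.7; Cl(120°)/I(120°) eclipsed 11.7; CH2Cl(240°)/CN(240°) eclipsed 8.3 → 26.7 kJ/mol.
CN at 300° (staggered): Cl(120°)/OCH3(60°) gauche 2.1; Cl(120°)/I(180°) gauche 2.9; CH2Cl(240°)/CN(300°) gauche 2.9; CH2Cl(240°)/I(180°) gauche 4.9 → 12.8 kJ/mol.
The minimum (12.5 kJ/mol) occurs with CN at 180°.

180°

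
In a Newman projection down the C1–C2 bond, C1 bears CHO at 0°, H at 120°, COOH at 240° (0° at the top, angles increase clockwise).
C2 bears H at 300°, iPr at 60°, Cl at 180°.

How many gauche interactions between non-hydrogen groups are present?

Non-H gauche pairs: CHO(0°)/iPr(60°); COOH(240°)/Cl(180°) — 2 interactions.

2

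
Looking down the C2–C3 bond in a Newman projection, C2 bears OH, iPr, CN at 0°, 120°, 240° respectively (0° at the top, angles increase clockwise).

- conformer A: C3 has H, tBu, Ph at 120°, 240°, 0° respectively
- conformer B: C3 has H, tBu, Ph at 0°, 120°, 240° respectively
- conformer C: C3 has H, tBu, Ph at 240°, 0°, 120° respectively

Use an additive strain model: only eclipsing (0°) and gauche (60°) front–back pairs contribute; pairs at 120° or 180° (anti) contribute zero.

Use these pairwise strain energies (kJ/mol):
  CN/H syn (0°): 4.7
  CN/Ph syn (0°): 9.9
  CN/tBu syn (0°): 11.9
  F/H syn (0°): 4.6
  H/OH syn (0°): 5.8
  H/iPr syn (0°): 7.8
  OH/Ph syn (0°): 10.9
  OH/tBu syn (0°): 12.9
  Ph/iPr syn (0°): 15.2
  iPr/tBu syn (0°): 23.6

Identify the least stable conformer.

A (eclipsed): OH–Ph eclipsed, iPr–H eclipsed, CN–tBu eclipsed; 10.9 + 7.8 + 11.9 = 30.6 kJ/mol.
B (eclipsed): OH–H eclipsed, iPr–tBu eclipsed, CN–Ph eclipsed; 5.8 + 23.6 + 9.9 = 39.3 kJ/mol.
C (eclipsed): OH–tBu eclipsed, iPr–Ph eclipsed, CN–H eclipsed; 12.9 + 15.2 + 4.7 = 32.8 kJ/mol.
B has the highest total (39.3 kJ/mol).

B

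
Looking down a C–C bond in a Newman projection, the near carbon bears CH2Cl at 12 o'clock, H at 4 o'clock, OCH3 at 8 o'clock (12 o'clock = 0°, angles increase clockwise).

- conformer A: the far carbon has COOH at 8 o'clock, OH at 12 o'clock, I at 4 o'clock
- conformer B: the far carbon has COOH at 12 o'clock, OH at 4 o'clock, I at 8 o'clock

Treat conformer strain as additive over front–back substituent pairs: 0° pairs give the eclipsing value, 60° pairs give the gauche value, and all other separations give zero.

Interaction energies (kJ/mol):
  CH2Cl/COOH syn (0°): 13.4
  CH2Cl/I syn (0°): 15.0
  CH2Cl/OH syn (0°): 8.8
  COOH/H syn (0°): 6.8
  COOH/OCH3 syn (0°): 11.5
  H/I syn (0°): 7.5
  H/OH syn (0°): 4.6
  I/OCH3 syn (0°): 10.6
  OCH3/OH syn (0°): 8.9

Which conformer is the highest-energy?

A (eclipsed): CH2Cl–OH eclipsed, H–I eclipsed, OCH3–COOH eclipsed; 8.8 + 7.5 + 11.5 = 27.8 kJ/mol.
B (eclipsed): CH2Cl–COOH eclipsed, H–OH eclipsed, OCH3–I eclipsed; 13.4 + 4.6 + 10.6 = 28.6 kJ/mol.
B has the highest total (28.6 kJ/mol).

B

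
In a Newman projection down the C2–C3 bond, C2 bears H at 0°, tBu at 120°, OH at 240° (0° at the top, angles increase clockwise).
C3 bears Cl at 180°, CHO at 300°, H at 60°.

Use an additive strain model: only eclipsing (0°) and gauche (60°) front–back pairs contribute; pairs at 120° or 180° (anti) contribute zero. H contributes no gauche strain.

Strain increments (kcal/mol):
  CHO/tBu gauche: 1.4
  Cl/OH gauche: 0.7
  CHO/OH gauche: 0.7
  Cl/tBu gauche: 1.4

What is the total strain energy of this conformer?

2.8 kcal/mol

This conformer (staggered): tBu(120°)/Cl(180°) gauche 1.4; OH(240°)/Cl(180°) gauche 0.7; OH(240°)/CHO(300°) gauche 0.7 → 2.8 kcal/mol.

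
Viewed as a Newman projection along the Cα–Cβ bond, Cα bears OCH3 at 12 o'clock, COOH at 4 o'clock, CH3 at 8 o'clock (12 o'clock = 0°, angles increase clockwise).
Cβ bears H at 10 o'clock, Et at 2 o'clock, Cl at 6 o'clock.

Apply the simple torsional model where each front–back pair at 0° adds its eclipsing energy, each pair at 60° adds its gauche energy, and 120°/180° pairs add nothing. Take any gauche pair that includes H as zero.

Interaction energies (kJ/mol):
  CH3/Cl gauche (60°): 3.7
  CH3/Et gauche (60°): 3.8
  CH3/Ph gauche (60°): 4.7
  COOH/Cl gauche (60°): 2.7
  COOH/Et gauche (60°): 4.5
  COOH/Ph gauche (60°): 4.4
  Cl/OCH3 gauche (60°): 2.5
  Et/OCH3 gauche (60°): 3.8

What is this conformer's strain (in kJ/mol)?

This conformer (staggered): OCH3–Et gauche, COOH–Et gauche, COOH–Cl gauche, CH3–Cl gauche; 3.8 + 4.5 + 2.7 + 3.7 = 14.7 kJ/mol.

14.7 kJ/mol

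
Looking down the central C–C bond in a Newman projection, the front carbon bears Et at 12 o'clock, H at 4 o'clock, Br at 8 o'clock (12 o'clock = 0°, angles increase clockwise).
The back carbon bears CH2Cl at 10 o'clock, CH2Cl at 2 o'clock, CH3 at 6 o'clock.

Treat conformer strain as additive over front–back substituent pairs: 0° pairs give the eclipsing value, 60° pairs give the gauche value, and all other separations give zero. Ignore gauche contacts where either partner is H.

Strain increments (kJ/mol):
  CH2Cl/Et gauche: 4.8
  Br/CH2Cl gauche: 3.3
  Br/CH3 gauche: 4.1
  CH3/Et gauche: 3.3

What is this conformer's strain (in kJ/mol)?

This conformer is staggered. Et at 0° is gauche with CH2Cl at 300° (4.8); Et at 0° is gauche with CH2Cl at 60° (4.8); Br at 240° is gauche with CH2Cl at 300° (3.3); Br at 240° is gauche with CH3 at 180° (4.1). Total 17.0 kJ/mol.

17.0 kJ/mol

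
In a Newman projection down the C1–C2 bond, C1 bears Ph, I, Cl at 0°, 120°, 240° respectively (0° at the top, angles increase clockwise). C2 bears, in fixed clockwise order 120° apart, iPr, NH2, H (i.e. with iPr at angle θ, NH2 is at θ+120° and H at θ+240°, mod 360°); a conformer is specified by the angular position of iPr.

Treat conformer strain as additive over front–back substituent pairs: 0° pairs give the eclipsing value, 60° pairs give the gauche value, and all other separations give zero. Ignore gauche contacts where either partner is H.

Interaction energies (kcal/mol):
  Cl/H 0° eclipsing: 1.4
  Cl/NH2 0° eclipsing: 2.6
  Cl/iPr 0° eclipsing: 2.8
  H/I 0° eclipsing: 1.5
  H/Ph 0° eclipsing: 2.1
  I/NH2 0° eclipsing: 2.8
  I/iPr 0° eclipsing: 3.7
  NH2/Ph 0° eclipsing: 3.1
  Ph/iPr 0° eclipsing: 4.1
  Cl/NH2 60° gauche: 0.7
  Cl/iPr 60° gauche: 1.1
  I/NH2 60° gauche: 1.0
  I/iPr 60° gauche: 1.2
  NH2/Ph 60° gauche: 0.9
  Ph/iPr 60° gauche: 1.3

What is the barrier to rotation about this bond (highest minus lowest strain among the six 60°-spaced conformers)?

4.5 kcal/mol

iPr at 0° (eclipsed): Ph–iPr eclipsed, I–NH2 eclipsed, Cl–H eclipsed; 4.1 + 2.8 + 1.4 = 8.3 kcal/mol.
iPr at 60° (staggered): Ph–iPr gauche, I–iPr gauche, I–NH2 gauche, Cl–NH2 gauche; 1.3 + 1.2 + 1.0 + 0.7 = 4.2 kcal/mol.
iPr at 120° (eclipsed): Ph–H eclipsed, I–iPr eclipsed, Cl–NH2 eclipsed; 2.1 + 3.7 + 2.6 = 8.4 kcal/mol.
iPr at 180° (staggered): Ph–NH2 gauche, I–iPr gauche, Cl–iPr gauche, Cl–NH2 gauche; 0.9 + 1.2 + 1.1 + 0.7 = 3.9 kcal/mol.
iPr at 240° (eclipsed): Ph–NH2 eclipsed, I–H eclipsed, Cl–iPr eclipsed; 3.1 + 1.5 + 2.8 = 7.4 kcal/mol.
iPr at 300° (staggered): Ph–iPr gauche, Ph–NH2 gauche, I–NH2 gauche, Cl–iPr gauche; 1.3 + 0.9 + 1.0 + 1.1 = 4.3 kcal/mol.
Max at 120° (8.4 kcal/mol), min at 180° (3.9 kcal/mol); barrier = 4.5 kcal/mol.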